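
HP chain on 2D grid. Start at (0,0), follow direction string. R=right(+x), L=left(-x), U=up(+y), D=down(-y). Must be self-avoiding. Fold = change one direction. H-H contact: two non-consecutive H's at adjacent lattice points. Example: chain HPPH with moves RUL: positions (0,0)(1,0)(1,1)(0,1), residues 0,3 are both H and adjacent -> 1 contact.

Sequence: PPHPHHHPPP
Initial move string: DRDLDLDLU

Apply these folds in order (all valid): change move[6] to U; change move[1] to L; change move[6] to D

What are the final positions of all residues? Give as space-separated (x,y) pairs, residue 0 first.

Answer: (0,0) (0,-1) (-1,-1) (-1,-2) (-2,-2) (-2,-3) (-3,-3) (-3,-4) (-4,-4) (-4,-3)

Derivation:
Initial moves: DRDLDLDLU
Fold: move[6]->U => DRDLDLULU (positions: [(0, 0), (0, -1), (1, -1), (1, -2), (0, -2), (0, -3), (-1, -3), (-1, -2), (-2, -2), (-2, -1)])
Fold: move[1]->L => DLDLDLULU (positions: [(0, 0), (0, -1), (-1, -1), (-1, -2), (-2, -2), (-2, -3), (-3, -3), (-3, -2), (-4, -2), (-4, -1)])
Fold: move[6]->D => DLDLDLDLU (positions: [(0, 0), (0, -1), (-1, -1), (-1, -2), (-2, -2), (-2, -3), (-3, -3), (-3, -4), (-4, -4), (-4, -3)])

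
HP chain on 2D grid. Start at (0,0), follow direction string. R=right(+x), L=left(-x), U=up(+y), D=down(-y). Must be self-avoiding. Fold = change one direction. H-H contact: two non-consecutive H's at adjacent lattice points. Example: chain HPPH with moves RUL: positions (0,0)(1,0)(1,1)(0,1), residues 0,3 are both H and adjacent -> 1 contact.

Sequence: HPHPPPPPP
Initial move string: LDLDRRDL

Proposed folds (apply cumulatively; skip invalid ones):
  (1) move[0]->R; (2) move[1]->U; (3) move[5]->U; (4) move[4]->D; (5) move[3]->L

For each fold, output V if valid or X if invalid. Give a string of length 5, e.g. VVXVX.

Initial: LDLDRRDL -> [(0, 0), (-1, 0), (-1, -1), (-2, -1), (-2, -2), (-1, -2), (0, -2), (0, -3), (-1, -3)]
Fold 1: move[0]->R => RDLDRRDL VALID
Fold 2: move[1]->U => RULDRRDL INVALID (collision), skipped
Fold 3: move[5]->U => RDLDRUDL INVALID (collision), skipped
Fold 4: move[4]->D => RDLDDRDL VALID
Fold 5: move[3]->L => RDLLDRDL VALID

Answer: VXXVV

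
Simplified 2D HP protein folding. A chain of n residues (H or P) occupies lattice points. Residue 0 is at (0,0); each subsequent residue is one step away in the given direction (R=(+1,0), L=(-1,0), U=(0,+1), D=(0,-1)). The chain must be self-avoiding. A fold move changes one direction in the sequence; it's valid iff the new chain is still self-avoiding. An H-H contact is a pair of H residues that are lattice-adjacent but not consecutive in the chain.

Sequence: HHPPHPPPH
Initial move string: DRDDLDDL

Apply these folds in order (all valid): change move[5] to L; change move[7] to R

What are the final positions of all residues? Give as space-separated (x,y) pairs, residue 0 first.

Answer: (0,0) (0,-1) (1,-1) (1,-2) (1,-3) (0,-3) (-1,-3) (-1,-4) (0,-4)

Derivation:
Initial moves: DRDDLDDL
Fold: move[5]->L => DRDDLLDL (positions: [(0, 0), (0, -1), (1, -1), (1, -2), (1, -3), (0, -3), (-1, -3), (-1, -4), (-2, -4)])
Fold: move[7]->R => DRDDLLDR (positions: [(0, 0), (0, -1), (1, -1), (1, -2), (1, -3), (0, -3), (-1, -3), (-1, -4), (0, -4)])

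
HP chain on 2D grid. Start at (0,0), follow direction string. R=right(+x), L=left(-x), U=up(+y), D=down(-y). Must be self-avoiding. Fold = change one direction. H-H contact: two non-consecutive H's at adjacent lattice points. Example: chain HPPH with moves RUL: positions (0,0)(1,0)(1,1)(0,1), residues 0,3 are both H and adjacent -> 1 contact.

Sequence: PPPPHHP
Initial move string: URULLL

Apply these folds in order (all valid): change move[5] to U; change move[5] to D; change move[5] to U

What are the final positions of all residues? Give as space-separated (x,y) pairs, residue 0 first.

Answer: (0,0) (0,1) (1,1) (1,2) (0,2) (-1,2) (-1,3)

Derivation:
Initial moves: URULLL
Fold: move[5]->U => URULLU (positions: [(0, 0), (0, 1), (1, 1), (1, 2), (0, 2), (-1, 2), (-1, 3)])
Fold: move[5]->D => URULLD (positions: [(0, 0), (0, 1), (1, 1), (1, 2), (0, 2), (-1, 2), (-1, 1)])
Fold: move[5]->U => URULLU (positions: [(0, 0), (0, 1), (1, 1), (1, 2), (0, 2), (-1, 2), (-1, 3)])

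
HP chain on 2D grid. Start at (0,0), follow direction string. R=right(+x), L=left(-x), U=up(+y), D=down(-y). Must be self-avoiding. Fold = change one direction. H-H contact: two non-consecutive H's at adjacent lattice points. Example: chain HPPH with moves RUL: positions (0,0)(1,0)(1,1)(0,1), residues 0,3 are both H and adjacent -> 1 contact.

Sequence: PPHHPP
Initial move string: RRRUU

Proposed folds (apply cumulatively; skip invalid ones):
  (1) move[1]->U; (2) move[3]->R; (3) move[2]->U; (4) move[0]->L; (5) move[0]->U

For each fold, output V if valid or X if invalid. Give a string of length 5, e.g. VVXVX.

Answer: VVVVV

Derivation:
Initial: RRRUU -> [(0, 0), (1, 0), (2, 0), (3, 0), (3, 1), (3, 2)]
Fold 1: move[1]->U => RURUU VALID
Fold 2: move[3]->R => RURRU VALID
Fold 3: move[2]->U => RUURU VALID
Fold 4: move[0]->L => LUURU VALID
Fold 5: move[0]->U => UUURU VALID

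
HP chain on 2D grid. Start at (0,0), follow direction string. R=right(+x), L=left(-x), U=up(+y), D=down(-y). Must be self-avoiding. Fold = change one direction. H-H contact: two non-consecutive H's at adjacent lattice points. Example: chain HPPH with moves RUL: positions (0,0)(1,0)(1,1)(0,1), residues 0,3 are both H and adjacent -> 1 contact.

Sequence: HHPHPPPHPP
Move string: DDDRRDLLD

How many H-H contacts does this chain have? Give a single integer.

Answer: 0

Derivation:
Positions: [(0, 0), (0, -1), (0, -2), (0, -3), (1, -3), (2, -3), (2, -4), (1, -4), (0, -4), (0, -5)]
No H-H contacts found.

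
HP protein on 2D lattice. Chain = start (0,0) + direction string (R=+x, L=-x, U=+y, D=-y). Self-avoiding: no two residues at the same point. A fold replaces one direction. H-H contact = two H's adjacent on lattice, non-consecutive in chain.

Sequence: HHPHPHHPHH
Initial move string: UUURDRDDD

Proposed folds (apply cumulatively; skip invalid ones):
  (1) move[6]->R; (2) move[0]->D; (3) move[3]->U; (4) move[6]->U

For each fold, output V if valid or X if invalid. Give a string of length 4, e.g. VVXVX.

Initial: UUURDRDDD -> [(0, 0), (0, 1), (0, 2), (0, 3), (1, 3), (1, 2), (2, 2), (2, 1), (2, 0), (2, -1)]
Fold 1: move[6]->R => UUURDRRDD VALID
Fold 2: move[0]->D => DUURDRRDD INVALID (collision), skipped
Fold 3: move[3]->U => UUUUDRRDD INVALID (collision), skipped
Fold 4: move[6]->U => UUURDRUDD INVALID (collision), skipped

Answer: VXXX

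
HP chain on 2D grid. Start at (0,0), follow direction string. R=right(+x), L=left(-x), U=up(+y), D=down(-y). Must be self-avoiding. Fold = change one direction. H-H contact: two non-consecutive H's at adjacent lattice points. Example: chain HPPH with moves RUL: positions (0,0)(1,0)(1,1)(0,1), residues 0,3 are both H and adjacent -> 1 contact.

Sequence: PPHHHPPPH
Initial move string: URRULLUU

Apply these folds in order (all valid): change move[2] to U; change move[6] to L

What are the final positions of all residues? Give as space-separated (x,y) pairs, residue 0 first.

Answer: (0,0) (0,1) (1,1) (1,2) (1,3) (0,3) (-1,3) (-2,3) (-2,4)

Derivation:
Initial moves: URRULLUU
Fold: move[2]->U => URUULLUU (positions: [(0, 0), (0, 1), (1, 1), (1, 2), (1, 3), (0, 3), (-1, 3), (-1, 4), (-1, 5)])
Fold: move[6]->L => URUULLLU (positions: [(0, 0), (0, 1), (1, 1), (1, 2), (1, 3), (0, 3), (-1, 3), (-2, 3), (-2, 4)])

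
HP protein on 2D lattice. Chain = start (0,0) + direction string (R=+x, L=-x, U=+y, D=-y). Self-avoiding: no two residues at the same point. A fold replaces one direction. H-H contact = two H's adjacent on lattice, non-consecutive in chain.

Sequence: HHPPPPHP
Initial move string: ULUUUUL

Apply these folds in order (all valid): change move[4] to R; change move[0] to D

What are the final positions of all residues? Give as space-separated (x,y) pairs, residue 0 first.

Initial moves: ULUUUUL
Fold: move[4]->R => ULUURUL (positions: [(0, 0), (0, 1), (-1, 1), (-1, 2), (-1, 3), (0, 3), (0, 4), (-1, 4)])
Fold: move[0]->D => DLUURUL (positions: [(0, 0), (0, -1), (-1, -1), (-1, 0), (-1, 1), (0, 1), (0, 2), (-1, 2)])

Answer: (0,0) (0,-1) (-1,-1) (-1,0) (-1,1) (0,1) (0,2) (-1,2)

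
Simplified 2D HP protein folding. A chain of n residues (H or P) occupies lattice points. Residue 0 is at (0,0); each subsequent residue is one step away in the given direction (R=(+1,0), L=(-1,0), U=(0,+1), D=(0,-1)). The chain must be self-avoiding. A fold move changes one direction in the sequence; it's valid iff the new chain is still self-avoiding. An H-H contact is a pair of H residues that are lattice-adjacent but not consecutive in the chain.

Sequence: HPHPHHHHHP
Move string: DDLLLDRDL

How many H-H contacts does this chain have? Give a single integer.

Positions: [(0, 0), (0, -1), (0, -2), (-1, -2), (-2, -2), (-3, -2), (-3, -3), (-2, -3), (-2, -4), (-3, -4)]
H-H contact: residue 4 @(-2,-2) - residue 7 @(-2, -3)

Answer: 1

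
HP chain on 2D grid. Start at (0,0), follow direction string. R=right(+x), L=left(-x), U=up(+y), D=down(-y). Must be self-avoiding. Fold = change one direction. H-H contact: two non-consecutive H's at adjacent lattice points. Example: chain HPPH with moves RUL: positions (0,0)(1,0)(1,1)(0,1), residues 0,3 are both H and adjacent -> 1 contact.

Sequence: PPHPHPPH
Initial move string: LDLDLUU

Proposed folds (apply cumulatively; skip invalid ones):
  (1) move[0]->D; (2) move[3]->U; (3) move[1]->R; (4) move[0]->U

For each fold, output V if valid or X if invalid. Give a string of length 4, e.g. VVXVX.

Initial: LDLDLUU -> [(0, 0), (-1, 0), (-1, -1), (-2, -1), (-2, -2), (-3, -2), (-3, -1), (-3, 0)]
Fold 1: move[0]->D => DDLDLUU VALID
Fold 2: move[3]->U => DDLULUU VALID
Fold 3: move[1]->R => DRLULUU INVALID (collision), skipped
Fold 4: move[0]->U => UDLULUU INVALID (collision), skipped

Answer: VVXX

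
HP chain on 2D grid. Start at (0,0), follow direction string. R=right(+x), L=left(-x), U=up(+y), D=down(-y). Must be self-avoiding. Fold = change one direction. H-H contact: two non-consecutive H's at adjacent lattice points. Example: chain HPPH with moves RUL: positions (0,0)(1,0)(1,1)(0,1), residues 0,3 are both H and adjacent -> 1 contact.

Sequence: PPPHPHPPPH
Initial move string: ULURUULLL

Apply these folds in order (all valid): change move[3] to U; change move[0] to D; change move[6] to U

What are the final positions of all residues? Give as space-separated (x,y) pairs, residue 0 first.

Initial moves: ULURUULLL
Fold: move[3]->U => ULUUUULLL (positions: [(0, 0), (0, 1), (-1, 1), (-1, 2), (-1, 3), (-1, 4), (-1, 5), (-2, 5), (-3, 5), (-4, 5)])
Fold: move[0]->D => DLUUUULLL (positions: [(0, 0), (0, -1), (-1, -1), (-1, 0), (-1, 1), (-1, 2), (-1, 3), (-2, 3), (-3, 3), (-4, 3)])
Fold: move[6]->U => DLUUUUULL (positions: [(0, 0), (0, -1), (-1, -1), (-1, 0), (-1, 1), (-1, 2), (-1, 3), (-1, 4), (-2, 4), (-3, 4)])

Answer: (0,0) (0,-1) (-1,-1) (-1,0) (-1,1) (-1,2) (-1,3) (-1,4) (-2,4) (-3,4)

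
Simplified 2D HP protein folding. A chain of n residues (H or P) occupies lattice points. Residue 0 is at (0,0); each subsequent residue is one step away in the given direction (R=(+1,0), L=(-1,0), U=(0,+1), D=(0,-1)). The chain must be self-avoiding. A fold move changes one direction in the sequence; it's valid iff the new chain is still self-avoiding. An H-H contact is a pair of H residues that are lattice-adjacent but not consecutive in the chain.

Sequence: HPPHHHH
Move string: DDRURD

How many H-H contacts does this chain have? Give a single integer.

Positions: [(0, 0), (0, -1), (0, -2), (1, -2), (1, -1), (2, -1), (2, -2)]
H-H contact: residue 3 @(1,-2) - residue 6 @(2, -2)

Answer: 1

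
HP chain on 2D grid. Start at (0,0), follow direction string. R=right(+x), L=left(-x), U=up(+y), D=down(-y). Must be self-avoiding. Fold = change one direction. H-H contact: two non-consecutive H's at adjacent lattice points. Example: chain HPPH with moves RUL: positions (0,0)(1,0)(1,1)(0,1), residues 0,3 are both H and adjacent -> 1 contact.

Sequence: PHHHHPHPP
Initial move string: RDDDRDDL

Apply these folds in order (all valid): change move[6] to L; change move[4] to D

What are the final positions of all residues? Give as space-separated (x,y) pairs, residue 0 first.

Initial moves: RDDDRDDL
Fold: move[6]->L => RDDDRDLL (positions: [(0, 0), (1, 0), (1, -1), (1, -2), (1, -3), (2, -3), (2, -4), (1, -4), (0, -4)])
Fold: move[4]->D => RDDDDDLL (positions: [(0, 0), (1, 0), (1, -1), (1, -2), (1, -3), (1, -4), (1, -5), (0, -5), (-1, -5)])

Answer: (0,0) (1,0) (1,-1) (1,-2) (1,-3) (1,-4) (1,-5) (0,-5) (-1,-5)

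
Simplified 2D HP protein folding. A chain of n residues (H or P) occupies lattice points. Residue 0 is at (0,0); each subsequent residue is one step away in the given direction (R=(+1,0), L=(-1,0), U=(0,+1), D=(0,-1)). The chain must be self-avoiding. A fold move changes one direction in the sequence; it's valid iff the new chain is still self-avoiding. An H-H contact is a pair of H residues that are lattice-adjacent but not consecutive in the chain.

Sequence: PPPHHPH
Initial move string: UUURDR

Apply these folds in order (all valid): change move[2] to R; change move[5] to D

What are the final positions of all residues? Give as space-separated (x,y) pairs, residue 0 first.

Initial moves: UUURDR
Fold: move[2]->R => UURRDR (positions: [(0, 0), (0, 1), (0, 2), (1, 2), (2, 2), (2, 1), (3, 1)])
Fold: move[5]->D => UURRDD (positions: [(0, 0), (0, 1), (0, 2), (1, 2), (2, 2), (2, 1), (2, 0)])

Answer: (0,0) (0,1) (0,2) (1,2) (2,2) (2,1) (2,0)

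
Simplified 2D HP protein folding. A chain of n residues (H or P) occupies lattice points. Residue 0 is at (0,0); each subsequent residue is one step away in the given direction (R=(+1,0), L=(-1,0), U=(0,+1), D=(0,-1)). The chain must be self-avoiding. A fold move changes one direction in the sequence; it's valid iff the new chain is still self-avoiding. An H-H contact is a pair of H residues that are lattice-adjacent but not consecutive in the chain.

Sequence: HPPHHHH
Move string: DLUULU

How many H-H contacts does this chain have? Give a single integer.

Answer: 1

Derivation:
Positions: [(0, 0), (0, -1), (-1, -1), (-1, 0), (-1, 1), (-2, 1), (-2, 2)]
H-H contact: residue 0 @(0,0) - residue 3 @(-1, 0)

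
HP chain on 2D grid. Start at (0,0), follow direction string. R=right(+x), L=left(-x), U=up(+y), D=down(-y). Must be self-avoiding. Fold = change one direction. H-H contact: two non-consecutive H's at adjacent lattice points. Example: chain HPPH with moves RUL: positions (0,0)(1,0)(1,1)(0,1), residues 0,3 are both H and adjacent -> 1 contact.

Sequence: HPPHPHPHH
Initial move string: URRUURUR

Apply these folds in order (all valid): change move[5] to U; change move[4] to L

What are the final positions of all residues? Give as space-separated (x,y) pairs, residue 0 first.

Answer: (0,0) (0,1) (1,1) (2,1) (2,2) (1,2) (1,3) (1,4) (2,4)

Derivation:
Initial moves: URRUURUR
Fold: move[5]->U => URRUUUUR (positions: [(0, 0), (0, 1), (1, 1), (2, 1), (2, 2), (2, 3), (2, 4), (2, 5), (3, 5)])
Fold: move[4]->L => URRULUUR (positions: [(0, 0), (0, 1), (1, 1), (2, 1), (2, 2), (1, 2), (1, 3), (1, 4), (2, 4)])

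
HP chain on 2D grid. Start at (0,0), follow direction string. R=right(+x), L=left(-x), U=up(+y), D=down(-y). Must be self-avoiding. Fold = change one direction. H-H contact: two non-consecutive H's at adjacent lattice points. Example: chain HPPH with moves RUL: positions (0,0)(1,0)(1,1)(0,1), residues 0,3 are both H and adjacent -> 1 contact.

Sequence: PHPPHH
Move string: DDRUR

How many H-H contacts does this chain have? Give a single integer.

Positions: [(0, 0), (0, -1), (0, -2), (1, -2), (1, -1), (2, -1)]
H-H contact: residue 1 @(0,-1) - residue 4 @(1, -1)

Answer: 1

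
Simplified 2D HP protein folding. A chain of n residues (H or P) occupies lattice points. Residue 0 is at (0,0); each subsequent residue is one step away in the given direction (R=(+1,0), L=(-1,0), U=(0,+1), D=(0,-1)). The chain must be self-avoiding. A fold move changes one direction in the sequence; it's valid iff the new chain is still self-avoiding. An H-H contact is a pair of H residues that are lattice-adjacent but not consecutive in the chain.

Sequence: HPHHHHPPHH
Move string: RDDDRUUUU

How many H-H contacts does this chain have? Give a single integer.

Answer: 0

Derivation:
Positions: [(0, 0), (1, 0), (1, -1), (1, -2), (1, -3), (2, -3), (2, -2), (2, -1), (2, 0), (2, 1)]
No H-H contacts found.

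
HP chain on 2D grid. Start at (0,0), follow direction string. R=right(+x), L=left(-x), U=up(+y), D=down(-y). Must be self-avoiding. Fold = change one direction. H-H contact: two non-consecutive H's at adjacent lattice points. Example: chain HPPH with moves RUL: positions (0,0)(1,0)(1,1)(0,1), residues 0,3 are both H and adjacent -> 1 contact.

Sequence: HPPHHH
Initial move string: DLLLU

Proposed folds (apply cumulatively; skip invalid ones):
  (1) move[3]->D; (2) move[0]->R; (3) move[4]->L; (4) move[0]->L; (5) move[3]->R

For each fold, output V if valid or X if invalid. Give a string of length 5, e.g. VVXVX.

Answer: XXVVX

Derivation:
Initial: DLLLU -> [(0, 0), (0, -1), (-1, -1), (-2, -1), (-3, -1), (-3, 0)]
Fold 1: move[3]->D => DLLDU INVALID (collision), skipped
Fold 2: move[0]->R => RLLLU INVALID (collision), skipped
Fold 3: move[4]->L => DLLLL VALID
Fold 4: move[0]->L => LLLLL VALID
Fold 5: move[3]->R => LLLRL INVALID (collision), skipped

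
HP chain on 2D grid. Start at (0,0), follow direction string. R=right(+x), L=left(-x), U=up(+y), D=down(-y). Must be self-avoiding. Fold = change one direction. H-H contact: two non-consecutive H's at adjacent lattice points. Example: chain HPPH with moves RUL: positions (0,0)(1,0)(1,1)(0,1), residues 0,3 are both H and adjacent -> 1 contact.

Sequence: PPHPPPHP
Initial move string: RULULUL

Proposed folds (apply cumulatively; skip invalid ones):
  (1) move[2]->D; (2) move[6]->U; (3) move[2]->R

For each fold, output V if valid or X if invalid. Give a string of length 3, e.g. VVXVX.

Initial: RULULUL -> [(0, 0), (1, 0), (1, 1), (0, 1), (0, 2), (-1, 2), (-1, 3), (-2, 3)]
Fold 1: move[2]->D => RUDULUL INVALID (collision), skipped
Fold 2: move[6]->U => RULULUU VALID
Fold 3: move[2]->R => RURULUU VALID

Answer: XVV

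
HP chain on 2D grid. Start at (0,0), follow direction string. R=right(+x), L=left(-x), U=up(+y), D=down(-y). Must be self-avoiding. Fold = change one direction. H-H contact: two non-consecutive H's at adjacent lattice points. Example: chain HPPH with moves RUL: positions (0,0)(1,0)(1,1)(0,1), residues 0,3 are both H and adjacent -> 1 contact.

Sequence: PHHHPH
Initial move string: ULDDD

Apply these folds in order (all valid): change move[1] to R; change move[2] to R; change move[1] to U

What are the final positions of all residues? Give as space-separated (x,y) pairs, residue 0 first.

Answer: (0,0) (0,1) (0,2) (1,2) (1,1) (1,0)

Derivation:
Initial moves: ULDDD
Fold: move[1]->R => URDDD (positions: [(0, 0), (0, 1), (1, 1), (1, 0), (1, -1), (1, -2)])
Fold: move[2]->R => URRDD (positions: [(0, 0), (0, 1), (1, 1), (2, 1), (2, 0), (2, -1)])
Fold: move[1]->U => UURDD (positions: [(0, 0), (0, 1), (0, 2), (1, 2), (1, 1), (1, 0)])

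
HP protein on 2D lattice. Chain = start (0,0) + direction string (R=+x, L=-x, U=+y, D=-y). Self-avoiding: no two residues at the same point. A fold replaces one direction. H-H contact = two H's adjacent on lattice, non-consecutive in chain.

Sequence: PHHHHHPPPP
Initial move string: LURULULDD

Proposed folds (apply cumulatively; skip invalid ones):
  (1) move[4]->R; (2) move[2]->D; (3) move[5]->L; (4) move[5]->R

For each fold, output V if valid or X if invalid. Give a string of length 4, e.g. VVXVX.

Initial: LURULULDD -> [(0, 0), (-1, 0), (-1, 1), (0, 1), (0, 2), (-1, 2), (-1, 3), (-2, 3), (-2, 2), (-2, 1)]
Fold 1: move[4]->R => LURURULDD INVALID (collision), skipped
Fold 2: move[2]->D => LUDULULDD INVALID (collision), skipped
Fold 3: move[5]->L => LURULLLDD VALID
Fold 4: move[5]->R => LURULRLDD INVALID (collision), skipped

Answer: XXVX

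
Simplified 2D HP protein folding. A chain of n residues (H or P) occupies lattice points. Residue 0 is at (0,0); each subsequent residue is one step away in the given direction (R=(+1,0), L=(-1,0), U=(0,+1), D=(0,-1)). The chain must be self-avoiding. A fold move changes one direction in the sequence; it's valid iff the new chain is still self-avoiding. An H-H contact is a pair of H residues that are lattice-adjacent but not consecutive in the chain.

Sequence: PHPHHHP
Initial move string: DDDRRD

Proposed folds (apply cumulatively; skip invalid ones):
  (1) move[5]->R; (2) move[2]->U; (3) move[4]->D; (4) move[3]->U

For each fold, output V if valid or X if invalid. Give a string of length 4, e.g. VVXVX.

Answer: VXVX

Derivation:
Initial: DDDRRD -> [(0, 0), (0, -1), (0, -2), (0, -3), (1, -3), (2, -3), (2, -4)]
Fold 1: move[5]->R => DDDRRR VALID
Fold 2: move[2]->U => DDURRR INVALID (collision), skipped
Fold 3: move[4]->D => DDDRDR VALID
Fold 4: move[3]->U => DDDUDR INVALID (collision), skipped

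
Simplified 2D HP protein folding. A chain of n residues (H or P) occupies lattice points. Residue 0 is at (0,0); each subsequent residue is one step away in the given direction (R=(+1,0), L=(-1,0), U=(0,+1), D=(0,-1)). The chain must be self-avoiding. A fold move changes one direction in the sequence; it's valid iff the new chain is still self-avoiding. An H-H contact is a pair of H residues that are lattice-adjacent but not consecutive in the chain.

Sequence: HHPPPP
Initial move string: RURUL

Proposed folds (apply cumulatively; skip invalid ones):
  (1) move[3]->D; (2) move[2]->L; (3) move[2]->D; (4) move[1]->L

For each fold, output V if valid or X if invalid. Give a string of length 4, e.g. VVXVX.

Initial: RURUL -> [(0, 0), (1, 0), (1, 1), (2, 1), (2, 2), (1, 2)]
Fold 1: move[3]->D => RURDL INVALID (collision), skipped
Fold 2: move[2]->L => RULUL VALID
Fold 3: move[2]->D => RUDUL INVALID (collision), skipped
Fold 4: move[1]->L => RLLUL INVALID (collision), skipped

Answer: XVXX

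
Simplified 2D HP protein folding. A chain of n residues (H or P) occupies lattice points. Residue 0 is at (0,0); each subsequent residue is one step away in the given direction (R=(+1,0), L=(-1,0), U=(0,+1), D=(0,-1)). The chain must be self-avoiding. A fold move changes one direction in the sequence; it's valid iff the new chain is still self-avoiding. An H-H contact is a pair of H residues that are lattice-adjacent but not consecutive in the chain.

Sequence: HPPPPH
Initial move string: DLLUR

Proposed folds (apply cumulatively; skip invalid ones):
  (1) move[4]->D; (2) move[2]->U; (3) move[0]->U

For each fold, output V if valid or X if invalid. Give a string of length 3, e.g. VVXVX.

Initial: DLLUR -> [(0, 0), (0, -1), (-1, -1), (-2, -1), (-2, 0), (-1, 0)]
Fold 1: move[4]->D => DLLUD INVALID (collision), skipped
Fold 2: move[2]->U => DLUUR VALID
Fold 3: move[0]->U => ULUUR VALID

Answer: XVV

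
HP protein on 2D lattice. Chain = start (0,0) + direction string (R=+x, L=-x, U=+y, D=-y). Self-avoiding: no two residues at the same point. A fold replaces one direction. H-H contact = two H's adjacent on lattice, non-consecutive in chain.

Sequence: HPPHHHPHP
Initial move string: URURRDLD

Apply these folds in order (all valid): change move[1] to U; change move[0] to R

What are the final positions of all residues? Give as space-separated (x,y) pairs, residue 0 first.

Answer: (0,0) (1,0) (1,1) (1,2) (2,2) (3,2) (3,1) (2,1) (2,0)

Derivation:
Initial moves: URURRDLD
Fold: move[1]->U => UUURRDLD (positions: [(0, 0), (0, 1), (0, 2), (0, 3), (1, 3), (2, 3), (2, 2), (1, 2), (1, 1)])
Fold: move[0]->R => RUURRDLD (positions: [(0, 0), (1, 0), (1, 1), (1, 2), (2, 2), (3, 2), (3, 1), (2, 1), (2, 0)])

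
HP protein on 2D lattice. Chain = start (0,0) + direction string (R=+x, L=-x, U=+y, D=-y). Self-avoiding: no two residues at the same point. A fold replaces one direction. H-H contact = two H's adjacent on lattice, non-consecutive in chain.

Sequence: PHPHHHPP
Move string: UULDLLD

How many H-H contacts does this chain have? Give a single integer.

Positions: [(0, 0), (0, 1), (0, 2), (-1, 2), (-1, 1), (-2, 1), (-3, 1), (-3, 0)]
H-H contact: residue 1 @(0,1) - residue 4 @(-1, 1)

Answer: 1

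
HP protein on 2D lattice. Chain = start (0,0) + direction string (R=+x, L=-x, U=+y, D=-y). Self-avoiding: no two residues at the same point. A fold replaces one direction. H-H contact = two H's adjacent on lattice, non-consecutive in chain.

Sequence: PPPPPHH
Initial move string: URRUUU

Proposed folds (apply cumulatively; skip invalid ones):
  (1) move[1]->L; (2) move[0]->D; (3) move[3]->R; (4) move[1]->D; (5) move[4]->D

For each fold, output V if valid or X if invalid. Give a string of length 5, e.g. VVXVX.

Initial: URRUUU -> [(0, 0), (0, 1), (1, 1), (2, 1), (2, 2), (2, 3), (2, 4)]
Fold 1: move[1]->L => ULRUUU INVALID (collision), skipped
Fold 2: move[0]->D => DRRUUU VALID
Fold 3: move[3]->R => DRRRUU VALID
Fold 4: move[1]->D => DDRRUU VALID
Fold 5: move[4]->D => DDRRDU INVALID (collision), skipped

Answer: XVVVX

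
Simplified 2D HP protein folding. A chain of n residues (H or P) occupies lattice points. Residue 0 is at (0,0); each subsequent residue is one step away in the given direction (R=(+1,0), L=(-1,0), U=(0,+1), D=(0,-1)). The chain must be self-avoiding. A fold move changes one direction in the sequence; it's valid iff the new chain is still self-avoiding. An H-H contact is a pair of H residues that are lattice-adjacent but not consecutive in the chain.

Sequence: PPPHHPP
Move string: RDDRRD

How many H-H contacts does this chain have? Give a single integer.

Positions: [(0, 0), (1, 0), (1, -1), (1, -2), (2, -2), (3, -2), (3, -3)]
No H-H contacts found.

Answer: 0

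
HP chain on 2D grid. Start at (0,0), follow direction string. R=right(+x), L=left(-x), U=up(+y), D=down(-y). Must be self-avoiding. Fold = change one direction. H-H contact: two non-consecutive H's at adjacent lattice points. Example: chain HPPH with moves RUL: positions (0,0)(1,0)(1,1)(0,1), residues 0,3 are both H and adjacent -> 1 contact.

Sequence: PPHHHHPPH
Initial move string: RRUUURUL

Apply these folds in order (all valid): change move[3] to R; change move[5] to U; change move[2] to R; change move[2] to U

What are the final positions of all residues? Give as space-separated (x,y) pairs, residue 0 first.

Answer: (0,0) (1,0) (2,0) (2,1) (3,1) (3,2) (3,3) (3,4) (2,4)

Derivation:
Initial moves: RRUUURUL
Fold: move[3]->R => RRURURUL (positions: [(0, 0), (1, 0), (2, 0), (2, 1), (3, 1), (3, 2), (4, 2), (4, 3), (3, 3)])
Fold: move[5]->U => RRURUUUL (positions: [(0, 0), (1, 0), (2, 0), (2, 1), (3, 1), (3, 2), (3, 3), (3, 4), (2, 4)])
Fold: move[2]->R => RRRRUUUL (positions: [(0, 0), (1, 0), (2, 0), (3, 0), (4, 0), (4, 1), (4, 2), (4, 3), (3, 3)])
Fold: move[2]->U => RRURUUUL (positions: [(0, 0), (1, 0), (2, 0), (2, 1), (3, 1), (3, 2), (3, 3), (3, 4), (2, 4)])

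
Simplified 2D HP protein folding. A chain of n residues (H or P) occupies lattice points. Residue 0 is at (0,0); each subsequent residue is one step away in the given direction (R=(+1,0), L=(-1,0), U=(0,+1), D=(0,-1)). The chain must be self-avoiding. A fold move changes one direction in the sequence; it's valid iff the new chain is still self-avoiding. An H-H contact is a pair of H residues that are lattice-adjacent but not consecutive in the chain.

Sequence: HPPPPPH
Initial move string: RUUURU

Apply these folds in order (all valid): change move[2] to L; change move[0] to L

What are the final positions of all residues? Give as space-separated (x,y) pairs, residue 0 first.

Answer: (0,0) (-1,0) (-1,1) (-2,1) (-2,2) (-1,2) (-1,3)

Derivation:
Initial moves: RUUURU
Fold: move[2]->L => RULURU (positions: [(0, 0), (1, 0), (1, 1), (0, 1), (0, 2), (1, 2), (1, 3)])
Fold: move[0]->L => LULURU (positions: [(0, 0), (-1, 0), (-1, 1), (-2, 1), (-2, 2), (-1, 2), (-1, 3)])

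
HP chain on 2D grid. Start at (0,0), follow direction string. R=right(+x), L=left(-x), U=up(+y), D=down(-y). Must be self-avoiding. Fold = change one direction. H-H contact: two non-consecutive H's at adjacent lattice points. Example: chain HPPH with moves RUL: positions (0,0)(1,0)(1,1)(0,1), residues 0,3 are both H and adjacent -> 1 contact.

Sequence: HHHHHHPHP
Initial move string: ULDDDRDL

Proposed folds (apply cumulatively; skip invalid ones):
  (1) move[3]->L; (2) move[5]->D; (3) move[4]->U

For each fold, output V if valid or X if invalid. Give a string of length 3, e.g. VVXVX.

Answer: VVX

Derivation:
Initial: ULDDDRDL -> [(0, 0), (0, 1), (-1, 1), (-1, 0), (-1, -1), (-1, -2), (0, -2), (0, -3), (-1, -3)]
Fold 1: move[3]->L => ULDLDRDL VALID
Fold 2: move[5]->D => ULDLDDDL VALID
Fold 3: move[4]->U => ULDLUDDL INVALID (collision), skipped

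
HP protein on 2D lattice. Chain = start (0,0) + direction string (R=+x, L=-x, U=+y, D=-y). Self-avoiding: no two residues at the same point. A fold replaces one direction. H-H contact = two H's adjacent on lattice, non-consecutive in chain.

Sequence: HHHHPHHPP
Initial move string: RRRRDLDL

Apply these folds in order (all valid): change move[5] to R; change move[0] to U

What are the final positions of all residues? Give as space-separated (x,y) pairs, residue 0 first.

Answer: (0,0) (0,1) (1,1) (2,1) (3,1) (3,0) (4,0) (4,-1) (3,-1)

Derivation:
Initial moves: RRRRDLDL
Fold: move[5]->R => RRRRDRDL (positions: [(0, 0), (1, 0), (2, 0), (3, 0), (4, 0), (4, -1), (5, -1), (5, -2), (4, -2)])
Fold: move[0]->U => URRRDRDL (positions: [(0, 0), (0, 1), (1, 1), (2, 1), (3, 1), (3, 0), (4, 0), (4, -1), (3, -1)])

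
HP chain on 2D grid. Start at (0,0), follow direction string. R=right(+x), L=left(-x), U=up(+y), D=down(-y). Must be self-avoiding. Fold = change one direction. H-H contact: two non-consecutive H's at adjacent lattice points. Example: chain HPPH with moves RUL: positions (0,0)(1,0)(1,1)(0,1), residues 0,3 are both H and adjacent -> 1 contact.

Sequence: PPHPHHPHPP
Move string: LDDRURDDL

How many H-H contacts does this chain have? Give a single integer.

Positions: [(0, 0), (-1, 0), (-1, -1), (-1, -2), (0, -2), (0, -1), (1, -1), (1, -2), (1, -3), (0, -3)]
H-H contact: residue 2 @(-1,-1) - residue 5 @(0, -1)
H-H contact: residue 4 @(0,-2) - residue 7 @(1, -2)

Answer: 2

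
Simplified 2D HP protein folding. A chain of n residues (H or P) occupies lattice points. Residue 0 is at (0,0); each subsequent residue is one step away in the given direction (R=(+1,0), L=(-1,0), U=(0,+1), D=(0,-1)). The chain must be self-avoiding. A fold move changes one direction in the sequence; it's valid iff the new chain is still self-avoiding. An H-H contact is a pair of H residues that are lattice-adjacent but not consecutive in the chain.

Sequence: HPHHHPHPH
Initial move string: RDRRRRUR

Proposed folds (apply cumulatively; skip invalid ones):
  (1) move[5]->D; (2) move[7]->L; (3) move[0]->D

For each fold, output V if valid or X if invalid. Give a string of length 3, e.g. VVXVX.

Initial: RDRRRRUR -> [(0, 0), (1, 0), (1, -1), (2, -1), (3, -1), (4, -1), (5, -1), (5, 0), (6, 0)]
Fold 1: move[5]->D => RDRRRDUR INVALID (collision), skipped
Fold 2: move[7]->L => RDRRRRUL VALID
Fold 3: move[0]->D => DDRRRRUL VALID

Answer: XVV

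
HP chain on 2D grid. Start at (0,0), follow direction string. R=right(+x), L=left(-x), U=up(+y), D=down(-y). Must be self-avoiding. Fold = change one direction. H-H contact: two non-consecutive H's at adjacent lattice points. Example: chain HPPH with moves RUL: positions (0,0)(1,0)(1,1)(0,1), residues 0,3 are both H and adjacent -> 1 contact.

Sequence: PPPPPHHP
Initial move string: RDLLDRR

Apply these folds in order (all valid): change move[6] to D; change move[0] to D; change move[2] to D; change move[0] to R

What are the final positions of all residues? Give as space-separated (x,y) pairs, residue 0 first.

Answer: (0,0) (1,0) (1,-1) (1,-2) (0,-2) (0,-3) (1,-3) (1,-4)

Derivation:
Initial moves: RDLLDRR
Fold: move[6]->D => RDLLDRD (positions: [(0, 0), (1, 0), (1, -1), (0, -1), (-1, -1), (-1, -2), (0, -2), (0, -3)])
Fold: move[0]->D => DDLLDRD (positions: [(0, 0), (0, -1), (0, -2), (-1, -2), (-2, -2), (-2, -3), (-1, -3), (-1, -4)])
Fold: move[2]->D => DDDLDRD (positions: [(0, 0), (0, -1), (0, -2), (0, -3), (-1, -3), (-1, -4), (0, -4), (0, -5)])
Fold: move[0]->R => RDDLDRD (positions: [(0, 0), (1, 0), (1, -1), (1, -2), (0, -2), (0, -3), (1, -3), (1, -4)])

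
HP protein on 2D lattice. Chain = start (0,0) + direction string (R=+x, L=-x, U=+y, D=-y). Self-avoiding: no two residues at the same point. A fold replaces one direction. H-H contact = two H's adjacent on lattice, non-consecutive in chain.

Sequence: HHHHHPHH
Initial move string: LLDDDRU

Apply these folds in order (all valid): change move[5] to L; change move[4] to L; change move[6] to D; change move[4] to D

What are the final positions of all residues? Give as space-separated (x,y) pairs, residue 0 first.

Answer: (0,0) (-1,0) (-2,0) (-2,-1) (-2,-2) (-2,-3) (-3,-3) (-3,-4)

Derivation:
Initial moves: LLDDDRU
Fold: move[5]->L => LLDDDLU (positions: [(0, 0), (-1, 0), (-2, 0), (-2, -1), (-2, -2), (-2, -3), (-3, -3), (-3, -2)])
Fold: move[4]->L => LLDDLLU (positions: [(0, 0), (-1, 0), (-2, 0), (-2, -1), (-2, -2), (-3, -2), (-4, -2), (-4, -1)])
Fold: move[6]->D => LLDDLLD (positions: [(0, 0), (-1, 0), (-2, 0), (-2, -1), (-2, -2), (-3, -2), (-4, -2), (-4, -3)])
Fold: move[4]->D => LLDDDLD (positions: [(0, 0), (-1, 0), (-2, 0), (-2, -1), (-2, -2), (-2, -3), (-3, -3), (-3, -4)])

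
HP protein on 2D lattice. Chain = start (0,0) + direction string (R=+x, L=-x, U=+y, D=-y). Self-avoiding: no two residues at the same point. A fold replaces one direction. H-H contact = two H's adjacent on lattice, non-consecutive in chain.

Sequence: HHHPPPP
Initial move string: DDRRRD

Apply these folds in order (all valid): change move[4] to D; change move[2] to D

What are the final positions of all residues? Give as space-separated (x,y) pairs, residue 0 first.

Answer: (0,0) (0,-1) (0,-2) (0,-3) (1,-3) (1,-4) (1,-5)

Derivation:
Initial moves: DDRRRD
Fold: move[4]->D => DDRRDD (positions: [(0, 0), (0, -1), (0, -2), (1, -2), (2, -2), (2, -3), (2, -4)])
Fold: move[2]->D => DDDRDD (positions: [(0, 0), (0, -1), (0, -2), (0, -3), (1, -3), (1, -4), (1, -5)])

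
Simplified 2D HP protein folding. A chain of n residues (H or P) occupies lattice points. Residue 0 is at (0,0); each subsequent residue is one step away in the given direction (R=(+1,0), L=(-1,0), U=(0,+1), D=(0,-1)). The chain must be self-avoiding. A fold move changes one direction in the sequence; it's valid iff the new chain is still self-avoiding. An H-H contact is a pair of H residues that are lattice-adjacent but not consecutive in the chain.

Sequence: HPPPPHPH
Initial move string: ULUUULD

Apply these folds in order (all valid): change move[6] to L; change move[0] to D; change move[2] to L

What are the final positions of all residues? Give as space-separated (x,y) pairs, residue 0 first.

Initial moves: ULUUULD
Fold: move[6]->L => ULUUULL (positions: [(0, 0), (0, 1), (-1, 1), (-1, 2), (-1, 3), (-1, 4), (-2, 4), (-3, 4)])
Fold: move[0]->D => DLUUULL (positions: [(0, 0), (0, -1), (-1, -1), (-1, 0), (-1, 1), (-1, 2), (-2, 2), (-3, 2)])
Fold: move[2]->L => DLLUULL (positions: [(0, 0), (0, -1), (-1, -1), (-2, -1), (-2, 0), (-2, 1), (-3, 1), (-4, 1)])

Answer: (0,0) (0,-1) (-1,-1) (-2,-1) (-2,0) (-2,1) (-3,1) (-4,1)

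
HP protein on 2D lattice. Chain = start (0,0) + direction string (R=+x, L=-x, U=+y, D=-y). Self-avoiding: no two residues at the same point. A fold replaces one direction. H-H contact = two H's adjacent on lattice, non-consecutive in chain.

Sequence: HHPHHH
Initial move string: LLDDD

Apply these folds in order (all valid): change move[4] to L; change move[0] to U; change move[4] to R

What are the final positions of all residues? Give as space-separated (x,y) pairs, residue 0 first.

Initial moves: LLDDD
Fold: move[4]->L => LLDDL (positions: [(0, 0), (-1, 0), (-2, 0), (-2, -1), (-2, -2), (-3, -2)])
Fold: move[0]->U => ULDDL (positions: [(0, 0), (0, 1), (-1, 1), (-1, 0), (-1, -1), (-2, -1)])
Fold: move[4]->R => ULDDR (positions: [(0, 0), (0, 1), (-1, 1), (-1, 0), (-1, -1), (0, -1)])

Answer: (0,0) (0,1) (-1,1) (-1,0) (-1,-1) (0,-1)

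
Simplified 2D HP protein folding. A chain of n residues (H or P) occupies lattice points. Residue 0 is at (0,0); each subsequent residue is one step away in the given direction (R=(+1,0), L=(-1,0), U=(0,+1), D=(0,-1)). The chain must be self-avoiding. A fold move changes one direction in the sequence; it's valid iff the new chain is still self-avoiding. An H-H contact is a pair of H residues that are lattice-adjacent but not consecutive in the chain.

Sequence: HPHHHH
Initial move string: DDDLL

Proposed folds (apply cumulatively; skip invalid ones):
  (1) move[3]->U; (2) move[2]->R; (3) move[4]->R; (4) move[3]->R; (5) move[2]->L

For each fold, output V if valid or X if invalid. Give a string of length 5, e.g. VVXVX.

Initial: DDDLL -> [(0, 0), (0, -1), (0, -2), (0, -3), (-1, -3), (-2, -3)]
Fold 1: move[3]->U => DDDUL INVALID (collision), skipped
Fold 2: move[2]->R => DDRLL INVALID (collision), skipped
Fold 3: move[4]->R => DDDLR INVALID (collision), skipped
Fold 4: move[3]->R => DDDRL INVALID (collision), skipped
Fold 5: move[2]->L => DDLLL VALID

Answer: XXXXV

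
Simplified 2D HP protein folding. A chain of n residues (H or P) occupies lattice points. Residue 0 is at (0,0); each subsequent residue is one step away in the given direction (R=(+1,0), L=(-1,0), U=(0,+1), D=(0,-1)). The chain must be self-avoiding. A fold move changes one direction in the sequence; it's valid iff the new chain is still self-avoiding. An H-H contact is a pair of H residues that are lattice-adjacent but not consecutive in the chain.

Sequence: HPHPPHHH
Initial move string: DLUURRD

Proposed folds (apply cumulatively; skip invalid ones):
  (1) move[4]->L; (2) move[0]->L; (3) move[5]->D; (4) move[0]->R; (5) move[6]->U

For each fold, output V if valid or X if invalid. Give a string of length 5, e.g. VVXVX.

Answer: XVXXV

Derivation:
Initial: DLUURRD -> [(0, 0), (0, -1), (-1, -1), (-1, 0), (-1, 1), (0, 1), (1, 1), (1, 0)]
Fold 1: move[4]->L => DLUULRD INVALID (collision), skipped
Fold 2: move[0]->L => LLUURRD VALID
Fold 3: move[5]->D => LLUURDD INVALID (collision), skipped
Fold 4: move[0]->R => RLUURRD INVALID (collision), skipped
Fold 5: move[6]->U => LLUURRU VALID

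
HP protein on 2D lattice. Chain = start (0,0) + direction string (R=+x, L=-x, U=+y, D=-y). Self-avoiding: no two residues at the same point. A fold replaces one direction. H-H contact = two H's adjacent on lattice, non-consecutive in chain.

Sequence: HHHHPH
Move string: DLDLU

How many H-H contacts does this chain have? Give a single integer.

Positions: [(0, 0), (0, -1), (-1, -1), (-1, -2), (-2, -2), (-2, -1)]
H-H contact: residue 2 @(-1,-1) - residue 5 @(-2, -1)

Answer: 1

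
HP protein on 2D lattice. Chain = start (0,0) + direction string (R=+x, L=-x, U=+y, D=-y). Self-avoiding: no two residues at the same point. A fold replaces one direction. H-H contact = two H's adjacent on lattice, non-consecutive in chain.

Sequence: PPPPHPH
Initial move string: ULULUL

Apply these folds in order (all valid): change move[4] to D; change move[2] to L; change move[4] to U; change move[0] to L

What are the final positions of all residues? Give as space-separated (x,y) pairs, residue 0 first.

Answer: (0,0) (-1,0) (-2,0) (-3,0) (-4,0) (-4,1) (-5,1)

Derivation:
Initial moves: ULULUL
Fold: move[4]->D => ULULDL (positions: [(0, 0), (0, 1), (-1, 1), (-1, 2), (-2, 2), (-2, 1), (-3, 1)])
Fold: move[2]->L => ULLLDL (positions: [(0, 0), (0, 1), (-1, 1), (-2, 1), (-3, 1), (-3, 0), (-4, 0)])
Fold: move[4]->U => ULLLUL (positions: [(0, 0), (0, 1), (-1, 1), (-2, 1), (-3, 1), (-3, 2), (-4, 2)])
Fold: move[0]->L => LLLLUL (positions: [(0, 0), (-1, 0), (-2, 0), (-3, 0), (-4, 0), (-4, 1), (-5, 1)])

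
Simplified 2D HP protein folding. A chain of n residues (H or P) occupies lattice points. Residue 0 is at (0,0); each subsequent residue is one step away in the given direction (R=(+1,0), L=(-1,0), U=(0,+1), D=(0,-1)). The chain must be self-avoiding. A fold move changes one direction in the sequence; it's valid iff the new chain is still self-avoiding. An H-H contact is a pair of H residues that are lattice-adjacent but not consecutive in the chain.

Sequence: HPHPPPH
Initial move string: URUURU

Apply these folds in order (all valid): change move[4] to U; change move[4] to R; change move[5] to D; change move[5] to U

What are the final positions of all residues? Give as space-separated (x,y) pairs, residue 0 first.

Answer: (0,0) (0,1) (1,1) (1,2) (1,3) (2,3) (2,4)

Derivation:
Initial moves: URUURU
Fold: move[4]->U => URUUUU (positions: [(0, 0), (0, 1), (1, 1), (1, 2), (1, 3), (1, 4), (1, 5)])
Fold: move[4]->R => URUURU (positions: [(0, 0), (0, 1), (1, 1), (1, 2), (1, 3), (2, 3), (2, 4)])
Fold: move[5]->D => URUURD (positions: [(0, 0), (0, 1), (1, 1), (1, 2), (1, 3), (2, 3), (2, 2)])
Fold: move[5]->U => URUURU (positions: [(0, 0), (0, 1), (1, 1), (1, 2), (1, 3), (2, 3), (2, 4)])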